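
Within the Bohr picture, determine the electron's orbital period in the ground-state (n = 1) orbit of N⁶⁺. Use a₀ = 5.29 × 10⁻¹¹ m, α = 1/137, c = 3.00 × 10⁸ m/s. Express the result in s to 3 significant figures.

r = n²a₀/Z = 1²·5.29 × 10⁻¹¹/7 = 7.56 × 10⁻¹² m
v = Zαc/n = 7·0.00730·3.00 × 10⁸/1 = 1.53 × 10⁷ m/s
T = 2πr/v = 3.10 × 10⁻¹⁸ s

3.10 × 10⁻¹⁸ s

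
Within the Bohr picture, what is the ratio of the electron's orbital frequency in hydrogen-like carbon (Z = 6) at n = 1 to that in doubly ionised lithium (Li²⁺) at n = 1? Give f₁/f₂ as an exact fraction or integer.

4

f ∝ Z^2 · n^-3
f₁/f₂ = (6/3)^2 · (1/1)^-3 = 4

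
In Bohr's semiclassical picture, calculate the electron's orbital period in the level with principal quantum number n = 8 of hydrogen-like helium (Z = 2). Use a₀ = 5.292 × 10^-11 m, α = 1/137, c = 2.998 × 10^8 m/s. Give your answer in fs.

19.45 fs

r = n²a₀/Z = 8²·5.292 × 10^-11/2 = 1.693 × 10^-9 m
v = Zαc/n = 2·0.007299·2.998 × 10^8/8 = 5.471 × 10^5 m/s
T = 2πr/v = 1.945 × 10^-14 s = 19.45 fs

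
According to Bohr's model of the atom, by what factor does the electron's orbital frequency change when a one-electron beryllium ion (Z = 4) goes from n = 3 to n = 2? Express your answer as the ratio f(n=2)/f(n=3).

f ∝ Z^2 · n^-3; with Z fixed, f ∝ n^-3.
f(n=2)/f(n=3) = (2/3)^-3 = 27/8

27/8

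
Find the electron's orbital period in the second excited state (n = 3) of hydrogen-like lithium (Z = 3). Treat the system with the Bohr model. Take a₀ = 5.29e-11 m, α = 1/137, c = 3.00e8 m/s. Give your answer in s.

4.55e-16 s

r = n²a₀/Z = 3²·5.29e-11/3 = 1.59e-10 m
v = Zαc/n = 3·0.00730·3.00e8/3 = 2.19e6 m/s
T = 2πr/v = 4.55e-16 s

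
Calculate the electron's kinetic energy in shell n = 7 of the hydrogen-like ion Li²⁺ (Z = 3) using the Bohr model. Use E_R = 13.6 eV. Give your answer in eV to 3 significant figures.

For a Coulomb orbit the virial theorem gives K = −E_n.
E_n = −E_R·Z²/n², so K = E_R·Z²/n² = 13.6 × 3²/7² = 2.50 eV

2.50 eV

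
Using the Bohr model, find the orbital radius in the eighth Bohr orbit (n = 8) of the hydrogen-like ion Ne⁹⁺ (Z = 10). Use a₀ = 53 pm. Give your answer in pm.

r_n = n²a₀/Z = 8² × 53 / 10
    = 64 × 53 / 10 = 340 pm

340 pm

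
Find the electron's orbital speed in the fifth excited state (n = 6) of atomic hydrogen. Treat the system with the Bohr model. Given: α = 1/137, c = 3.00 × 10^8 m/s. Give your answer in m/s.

3.65 × 10^5 m/s

v_n = Zαc/n = 1 × 0.00730 × 3.00 × 10^8 / 6
    = 3.65 × 10^5 m/s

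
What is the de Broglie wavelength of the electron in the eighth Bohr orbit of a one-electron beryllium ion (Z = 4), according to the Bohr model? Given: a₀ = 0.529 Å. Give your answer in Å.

The Bohr quantisation condition is nλ = 2πr_n.
r_n = n²a₀/Z = 8.46 Å
λ = 2πr_n/n = 2π·8.46/8 = 6.65 Å

6.65 Å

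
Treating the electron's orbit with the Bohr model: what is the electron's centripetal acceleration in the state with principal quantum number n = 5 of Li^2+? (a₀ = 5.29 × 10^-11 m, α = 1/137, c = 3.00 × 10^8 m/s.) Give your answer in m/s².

3.92 × 10^21 m/s²

r = n²a₀/Z = 4.41 × 10^-10 m, v = Zαc/n = 1.31 × 10^6 m/s
a = v²/r = (1.31 × 10^6)² / 4.41 × 10^-10 = 3.92 × 10^21 m/s²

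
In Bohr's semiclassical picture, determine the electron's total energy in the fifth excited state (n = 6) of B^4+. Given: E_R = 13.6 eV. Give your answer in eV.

-9.44 eV

E_n = −E_R·Z²/n² = −13.6 × 5²/6² = -9.44 eV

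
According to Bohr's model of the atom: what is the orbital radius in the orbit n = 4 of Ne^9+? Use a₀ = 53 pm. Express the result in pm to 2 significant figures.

r_n = n²a₀/Z = 4² × 53 / 10
    = 16 × 53 / 10 = 85 pm

85 pm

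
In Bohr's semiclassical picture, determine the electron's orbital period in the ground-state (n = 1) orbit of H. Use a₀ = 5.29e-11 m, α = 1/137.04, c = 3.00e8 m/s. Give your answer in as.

152 as

r = n²a₀/Z = 1²·5.29e-11/1 = 5.29e-11 m
v = Zαc/n = 1·0.00730·3.00e8/1 = 2.19e6 m/s
T = 2πr/v = 1.52e-16 s = 152 as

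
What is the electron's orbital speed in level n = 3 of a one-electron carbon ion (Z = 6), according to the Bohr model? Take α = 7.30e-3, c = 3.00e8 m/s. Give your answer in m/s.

4.38e6 m/s

v_n = Zαc/n = 6 × 0.00730 × 3.00e8 / 3
    = 4.38e6 m/s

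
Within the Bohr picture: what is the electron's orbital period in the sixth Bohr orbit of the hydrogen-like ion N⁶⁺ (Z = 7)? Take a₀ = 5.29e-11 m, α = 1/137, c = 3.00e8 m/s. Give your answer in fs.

r = n²a₀/Z = 6²·5.29e-11/7 = 2.72e-10 m
v = Zαc/n = 7·0.00730·3.00e8/6 = 2.55e6 m/s
T = 2πr/v = 6.69e-16 s = 0.669 fs

0.669 fs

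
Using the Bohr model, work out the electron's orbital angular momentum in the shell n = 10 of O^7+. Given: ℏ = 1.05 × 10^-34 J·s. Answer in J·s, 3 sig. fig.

1.05 × 10^-33 J·s

L_n = nℏ = 10 × 1.05 × 10^-34 = 1.05 × 10^-33 J·s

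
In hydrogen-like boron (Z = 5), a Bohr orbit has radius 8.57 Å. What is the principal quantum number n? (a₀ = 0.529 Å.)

r_n = n²a₀/Z ⇒ n² = rZ/a₀ = 8.57 × 5 / 0.529 ≈ 81.00
n = 9

9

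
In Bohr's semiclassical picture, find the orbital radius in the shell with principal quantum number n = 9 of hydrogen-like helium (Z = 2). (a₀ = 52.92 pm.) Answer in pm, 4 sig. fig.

2143 pm

r_n = n²a₀/Z = 9² × 52.92 / 2
    = 81 × 52.92 / 2 = 2143 pm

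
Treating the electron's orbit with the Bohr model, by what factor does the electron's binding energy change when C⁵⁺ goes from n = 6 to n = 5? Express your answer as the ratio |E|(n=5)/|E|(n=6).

|E| ∝ Z^2 · n^-2; with Z fixed, |E| ∝ n^-2.
|E|(n=5)/|E|(n=6) = (5/6)^-2 = 36/25

36/25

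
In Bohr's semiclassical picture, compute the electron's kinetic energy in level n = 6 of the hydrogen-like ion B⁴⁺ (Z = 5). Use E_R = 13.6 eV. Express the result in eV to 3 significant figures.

9.44 eV

For a Coulomb orbit the virial theorem gives K = −E_n.
E_n = −E_R·Z²/n², so K = E_R·Z²/n² = 13.6 × 5²/6² = 9.44 eV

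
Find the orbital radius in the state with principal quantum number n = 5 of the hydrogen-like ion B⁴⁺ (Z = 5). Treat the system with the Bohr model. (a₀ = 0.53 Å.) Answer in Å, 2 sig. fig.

r_n = n²a₀/Z = 5² × 0.53 / 5
    = 25 × 0.53 / 5 = 2.6 Å

2.6 Å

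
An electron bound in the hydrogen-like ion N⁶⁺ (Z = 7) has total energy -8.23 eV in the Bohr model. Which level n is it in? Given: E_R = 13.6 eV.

E_n = −E_R Z²/n² ⇒ n² = E_R Z²/(−E_n) = 13.6 × 7² / 8.23 ≈ 80.97
n = 9

9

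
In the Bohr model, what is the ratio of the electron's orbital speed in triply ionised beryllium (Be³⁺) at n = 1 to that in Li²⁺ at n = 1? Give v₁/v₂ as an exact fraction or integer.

v ∝ Z^1 · n^-1
v₁/v₂ = (4/3)^1 · (1/1)^-1 = 4/3

4/3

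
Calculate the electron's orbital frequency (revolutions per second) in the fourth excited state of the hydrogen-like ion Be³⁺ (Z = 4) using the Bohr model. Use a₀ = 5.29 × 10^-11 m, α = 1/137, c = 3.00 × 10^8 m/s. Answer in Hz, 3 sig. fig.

8.43 × 10^14 Hz

r = n²a₀/Z = 3.31 × 10^-10 m, v = Zαc/n = 1.75 × 10^6 m/s
f = v/(2πr) = 8.43 × 10^14 Hz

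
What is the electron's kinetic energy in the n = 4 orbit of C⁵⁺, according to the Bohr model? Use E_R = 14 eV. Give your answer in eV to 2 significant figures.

For a Coulomb orbit the virial theorem gives K = −E_n.
E_n = −E_R·Z²/n², so K = E_R·Z²/n² = 14 × 6²/4² = 32 eV

32 eV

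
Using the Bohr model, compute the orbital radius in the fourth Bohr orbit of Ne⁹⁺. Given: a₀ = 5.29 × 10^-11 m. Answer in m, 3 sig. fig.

8.46 × 10^-11 m

r_n = n²a₀/Z = 4² × 5.29 × 10^-11 / 10
    = 16 × 5.29 × 10^-11 / 10 = 8.46 × 10^-11 m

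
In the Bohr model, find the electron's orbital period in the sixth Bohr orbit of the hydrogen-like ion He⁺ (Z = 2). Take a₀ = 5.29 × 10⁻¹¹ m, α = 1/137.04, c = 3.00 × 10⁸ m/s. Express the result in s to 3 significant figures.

8.20 × 10⁻¹⁵ s

r = n²a₀/Z = 6²·5.29 × 10⁻¹¹/2 = 9.52 × 10⁻¹⁰ m
v = Zαc/n = 2·0.00730·3.00 × 10⁸/6 = 7.30 × 10⁵ m/s
T = 2πr/v = 8.20 × 10⁻¹⁵ s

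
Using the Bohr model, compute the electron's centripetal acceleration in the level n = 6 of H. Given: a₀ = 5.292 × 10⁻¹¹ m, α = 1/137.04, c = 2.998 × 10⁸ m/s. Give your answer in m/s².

r = n²a₀/Z = 1.905 × 10⁻⁹ m, v = Zαc/n = 3.646 × 10⁵ m/s
a = v²/r = (3.646 × 10⁵)² / 1.905 × 10⁻⁹ = 6.978 × 10¹⁹ m/s²

6.978 × 10¹⁹ m/s²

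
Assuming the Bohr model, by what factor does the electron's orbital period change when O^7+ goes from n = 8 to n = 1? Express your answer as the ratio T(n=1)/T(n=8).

T ∝ Z^-2 · n^3; with Z fixed, T ∝ n^3.
T(n=1)/T(n=8) = (1/8)^3 = 1/512

1/512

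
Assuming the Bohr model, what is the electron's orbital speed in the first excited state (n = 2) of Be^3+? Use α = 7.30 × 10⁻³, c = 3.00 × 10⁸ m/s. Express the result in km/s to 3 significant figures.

v_n = Zαc/n = 4 × 0.00730 × 3.00 × 10⁸ / 2
    = 4380 km/s

4380 km/s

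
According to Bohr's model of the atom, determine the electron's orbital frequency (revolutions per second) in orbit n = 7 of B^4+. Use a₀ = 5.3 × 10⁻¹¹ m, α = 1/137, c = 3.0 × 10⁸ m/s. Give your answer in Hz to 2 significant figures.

4.8 × 10¹⁴ Hz

r = n²a₀/Z = 5.2 × 10⁻¹⁰ m, v = Zαc/n = 1.6 × 10⁶ m/s
f = v/(2πr) = 4.8 × 10¹⁴ Hz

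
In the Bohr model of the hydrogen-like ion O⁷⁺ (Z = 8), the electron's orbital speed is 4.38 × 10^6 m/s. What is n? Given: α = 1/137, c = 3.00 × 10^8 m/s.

4

v_n = Zαc/n ⇒ n = Zαc/v = 8 × 0.00730 × 3.00 × 10^8 / 4.38 × 10^6 ≈ 4.00
n = 4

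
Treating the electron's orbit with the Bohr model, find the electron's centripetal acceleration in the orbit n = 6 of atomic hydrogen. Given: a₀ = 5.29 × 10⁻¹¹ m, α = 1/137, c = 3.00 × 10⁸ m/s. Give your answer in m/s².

6.99 × 10¹⁹ m/s²

r = n²a₀/Z = 1.90 × 10⁻⁹ m, v = Zαc/n = 3.65 × 10⁵ m/s
a = v²/r = (3.65 × 10⁵)² / 1.90 × 10⁻⁹ = 6.99 × 10¹⁹ m/s²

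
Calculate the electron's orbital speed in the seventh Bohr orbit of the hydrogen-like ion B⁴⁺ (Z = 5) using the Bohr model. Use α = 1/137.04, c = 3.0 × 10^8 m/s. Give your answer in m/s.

v_n = Zαc/n = 5 × 0.0073 × 3.0 × 10^8 / 7
    = 1.6 × 10^6 m/s

1.6 × 10^6 m/s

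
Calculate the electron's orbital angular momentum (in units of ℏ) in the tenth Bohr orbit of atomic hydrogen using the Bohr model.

10

L_n = nℏ, so L/ℏ = n = 10.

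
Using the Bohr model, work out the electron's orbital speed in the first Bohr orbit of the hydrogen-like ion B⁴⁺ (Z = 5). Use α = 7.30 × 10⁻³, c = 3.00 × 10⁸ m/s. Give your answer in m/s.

1.09 × 10⁷ m/s

v_n = Zαc/n = 5 × 0.00730 × 3.00 × 10⁸ / 1
    = 1.09 × 10⁷ m/s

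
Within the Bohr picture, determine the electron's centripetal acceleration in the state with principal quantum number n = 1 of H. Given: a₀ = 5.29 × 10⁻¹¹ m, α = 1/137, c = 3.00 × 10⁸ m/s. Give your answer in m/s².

r = n²a₀/Z = 5.29 × 10⁻¹¹ m, v = Zαc/n = 2.19 × 10⁶ m/s
a = v²/r = (2.19 × 10⁶)² / 5.29 × 10⁻¹¹ = 9.06 × 10²² m/s²

9.06 × 10²² m/s²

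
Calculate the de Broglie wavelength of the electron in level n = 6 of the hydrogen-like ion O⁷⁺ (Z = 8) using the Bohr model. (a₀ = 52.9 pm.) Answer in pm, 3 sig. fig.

The Bohr quantisation condition is nλ = 2πr_n.
r_n = n²a₀/Z = 238 pm
λ = 2πr_n/n = 2π·238/6 = 249 pm

249 pm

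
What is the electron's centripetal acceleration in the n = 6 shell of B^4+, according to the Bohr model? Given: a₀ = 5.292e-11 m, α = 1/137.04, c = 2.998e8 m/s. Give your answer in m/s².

8.723e21 m/s²

r = n²a₀/Z = 3.810e-10 m, v = Zαc/n = 1.823e6 m/s
a = v²/r = (1.823e6)² / 3.810e-10 = 8.723e21 m/s²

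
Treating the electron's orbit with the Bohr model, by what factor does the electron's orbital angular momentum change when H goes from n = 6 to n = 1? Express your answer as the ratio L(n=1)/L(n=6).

1/6

L = nℏ depends only on n, so L ∝ n.
L(n=1)/L(n=6) = (1/6)^1 = 1/6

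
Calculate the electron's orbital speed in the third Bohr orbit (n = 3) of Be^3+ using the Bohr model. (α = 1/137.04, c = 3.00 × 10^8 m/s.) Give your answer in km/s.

2920 km/s

v_n = Zαc/n = 4 × 0.00730 × 3.00 × 10^8 / 3
    = 2920 km/s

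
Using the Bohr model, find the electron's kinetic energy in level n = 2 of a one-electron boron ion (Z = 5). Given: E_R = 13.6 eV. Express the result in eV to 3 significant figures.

85.0 eV

For a Coulomb orbit the virial theorem gives K = −E_n.
E_n = −E_R·Z²/n², so K = E_R·Z²/n² = 13.6 × 5²/2² = 85.0 eV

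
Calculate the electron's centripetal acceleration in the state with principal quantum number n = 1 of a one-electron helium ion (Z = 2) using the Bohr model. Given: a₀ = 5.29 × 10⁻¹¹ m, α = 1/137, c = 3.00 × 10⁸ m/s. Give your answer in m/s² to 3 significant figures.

r = n²a₀/Z = 2.65 × 10⁻¹¹ m, v = Zαc/n = 4.38 × 10⁶ m/s
a = v²/r = (4.38 × 10⁶)² / 2.65 × 10⁻¹¹ = 7.25 × 10²³ m/s²

7.25 × 10²³ m/s²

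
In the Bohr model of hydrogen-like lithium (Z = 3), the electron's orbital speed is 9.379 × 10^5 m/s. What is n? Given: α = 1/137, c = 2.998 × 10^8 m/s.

7

v_n = Zαc/n ⇒ n = Zαc/v = 3 × 0.007299 × 2.998 × 10^8 / 9.379 × 10^5 ≈ 7.00
n = 7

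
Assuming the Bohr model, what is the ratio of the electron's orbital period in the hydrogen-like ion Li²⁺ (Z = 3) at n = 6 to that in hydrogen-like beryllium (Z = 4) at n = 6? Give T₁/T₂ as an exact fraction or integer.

T ∝ Z^-2 · n^3
T₁/T₂ = (3/4)^-2 · (6/6)^3 = 16/9

16/9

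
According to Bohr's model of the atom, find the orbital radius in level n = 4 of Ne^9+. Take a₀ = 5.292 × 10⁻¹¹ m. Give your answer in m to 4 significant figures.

r_n = n²a₀/Z = 4² × 5.292 × 10⁻¹¹ / 10
    = 16 × 5.292 × 10⁻¹¹ / 10 = 8.467 × 10⁻¹¹ m

8.467 × 10⁻¹¹ m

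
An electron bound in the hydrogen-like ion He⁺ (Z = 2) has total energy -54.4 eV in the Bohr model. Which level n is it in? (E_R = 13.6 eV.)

1

E_n = −E_R Z²/n² ⇒ n² = E_R Z²/(−E_n) = 13.6 × 2² / 54.4 ≈ 1.00
n = 1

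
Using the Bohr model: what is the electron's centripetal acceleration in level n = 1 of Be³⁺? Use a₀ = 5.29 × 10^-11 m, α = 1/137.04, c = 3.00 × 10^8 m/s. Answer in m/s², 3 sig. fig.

r = n²a₀/Z = 1.32 × 10^-11 m, v = Zαc/n = 8.76 × 10^6 m/s
a = v²/r = (8.76 × 10^6)² / 1.32 × 10^-11 = 5.80 × 10^24 m/s²

5.80 × 10^24 m/s²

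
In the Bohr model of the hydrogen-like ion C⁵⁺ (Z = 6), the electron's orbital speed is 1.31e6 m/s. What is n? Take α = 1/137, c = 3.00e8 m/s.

10

v_n = Zαc/n ⇒ n = Zαc/v = 6 × 0.00730 × 3.00e8 / 1.31e6 ≈ 10.03
n = 10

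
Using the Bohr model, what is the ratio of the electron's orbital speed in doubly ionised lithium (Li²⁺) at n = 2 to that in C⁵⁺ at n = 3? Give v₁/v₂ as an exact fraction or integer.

v ∝ Z^1 · n^-1
v₁/v₂ = (3/6)^1 · (2/3)^-1 = 3/4

3/4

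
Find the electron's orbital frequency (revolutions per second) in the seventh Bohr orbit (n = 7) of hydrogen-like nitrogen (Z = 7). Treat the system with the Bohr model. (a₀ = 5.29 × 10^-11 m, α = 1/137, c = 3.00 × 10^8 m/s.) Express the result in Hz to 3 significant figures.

9.41 × 10^14 Hz

r = n²a₀/Z = 3.70 × 10^-10 m, v = Zαc/n = 2.19 × 10^6 m/s
f = v/(2πr) = 9.41 × 10^14 Hz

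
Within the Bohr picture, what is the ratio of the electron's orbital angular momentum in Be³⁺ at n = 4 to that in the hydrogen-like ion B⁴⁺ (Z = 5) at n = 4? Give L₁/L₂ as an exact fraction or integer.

1

L = nℏ is independent of Z.
L₁/L₂ = n₁/n₂ = 4/4 = 1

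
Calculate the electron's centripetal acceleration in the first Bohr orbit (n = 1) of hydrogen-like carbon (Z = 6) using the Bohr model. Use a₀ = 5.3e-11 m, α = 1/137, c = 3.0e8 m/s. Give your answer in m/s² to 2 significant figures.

r = n²a₀/Z = 8.8e-12 m, v = Zαc/n = 1.3e7 m/s
a = v²/r = (1.3e7)² / 8.8e-12 = 2.0e25 m/s²

2.0e25 m/s²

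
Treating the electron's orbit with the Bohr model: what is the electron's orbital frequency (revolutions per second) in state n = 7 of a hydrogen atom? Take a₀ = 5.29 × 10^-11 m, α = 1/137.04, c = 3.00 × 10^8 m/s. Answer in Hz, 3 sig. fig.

1.92 × 10^13 Hz

r = n²a₀/Z = 2.59 × 10^-9 m, v = Zαc/n = 3.13 × 10^5 m/s
f = v/(2πr) = 1.92 × 10^13 Hz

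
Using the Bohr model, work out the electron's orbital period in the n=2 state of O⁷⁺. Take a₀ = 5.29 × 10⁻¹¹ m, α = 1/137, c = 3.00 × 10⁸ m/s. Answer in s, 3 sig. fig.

1.90 × 10⁻¹⁷ s

r = n²a₀/Z = 2²·5.29 × 10⁻¹¹/8 = 2.65 × 10⁻¹¹ m
v = Zαc/n = 8·0.00730·3.00 × 10⁸/2 = 8.76 × 10⁶ m/s
T = 2πr/v = 1.90 × 10⁻¹⁷ s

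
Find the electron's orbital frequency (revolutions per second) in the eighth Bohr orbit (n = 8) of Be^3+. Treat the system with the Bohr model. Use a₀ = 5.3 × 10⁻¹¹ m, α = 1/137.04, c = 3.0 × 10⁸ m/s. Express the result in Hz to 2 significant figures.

r = n²a₀/Z = 8.5 × 10⁻¹⁰ m, v = Zαc/n = 1.1 × 10⁶ m/s
f = v/(2πr) = 2.1 × 10¹⁴ Hz

2.1 × 10¹⁴ Hz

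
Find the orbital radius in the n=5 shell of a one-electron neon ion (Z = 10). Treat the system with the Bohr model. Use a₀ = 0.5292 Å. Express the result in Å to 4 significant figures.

r_n = n²a₀/Z = 5² × 0.5292 / 10
    = 25 × 0.5292 / 10 = 1.323 Å

1.323 Å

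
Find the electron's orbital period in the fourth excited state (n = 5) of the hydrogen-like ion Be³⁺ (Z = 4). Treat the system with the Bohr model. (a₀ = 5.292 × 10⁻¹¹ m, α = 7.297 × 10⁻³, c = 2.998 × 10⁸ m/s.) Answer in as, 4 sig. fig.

1187 as

r = n²a₀/Z = 5²·5.292 × 10⁻¹¹/4 = 3.308 × 10⁻¹⁰ m
v = Zαc/n = 4·0.007297·2.998 × 10⁸/5 = 1.750 × 10⁶ m/s
T = 2πr/v = 1.187 × 10⁻¹⁵ s = 1187 as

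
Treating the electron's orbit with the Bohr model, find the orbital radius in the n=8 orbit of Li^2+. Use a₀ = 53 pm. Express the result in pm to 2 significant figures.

1100 pm

r_n = n²a₀/Z = 8² × 53 / 3
    = 64 × 53 / 3 = 1100 pm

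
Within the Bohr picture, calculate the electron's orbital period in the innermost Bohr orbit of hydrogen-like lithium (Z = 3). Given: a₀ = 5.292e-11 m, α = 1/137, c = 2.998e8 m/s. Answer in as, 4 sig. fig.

16.88 as

r = n²a₀/Z = 1²·5.292e-11/3 = 1.764e-11 m
v = Zαc/n = 3·0.007299·2.998e8/1 = 6.565e6 m/s
T = 2πr/v = 1.688e-17 s = 16.88 as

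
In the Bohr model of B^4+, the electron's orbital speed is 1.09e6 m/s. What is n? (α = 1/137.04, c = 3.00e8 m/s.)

10

v_n = Zαc/n ⇒ n = Zαc/v = 5 × 0.00730 × 3.00e8 / 1.09e6 ≈ 10.04
n = 10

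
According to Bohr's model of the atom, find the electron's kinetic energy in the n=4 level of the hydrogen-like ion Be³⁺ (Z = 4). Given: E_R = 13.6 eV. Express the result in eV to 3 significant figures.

For a Coulomb orbit the virial theorem gives K = −E_n.
E_n = −E_R·Z²/n², so K = E_R·Z²/n² = 13.6 × 4²/4² = 13.6 eV

13.6 eV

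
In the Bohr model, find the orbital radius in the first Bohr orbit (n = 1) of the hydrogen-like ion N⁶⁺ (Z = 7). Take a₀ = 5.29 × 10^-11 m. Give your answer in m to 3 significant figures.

r_n = n²a₀/Z = 1² × 5.29 × 10^-11 / 7
    = 1 × 5.29 × 10^-11 / 7 = 7.56 × 10^-12 m

7.56 × 10^-12 m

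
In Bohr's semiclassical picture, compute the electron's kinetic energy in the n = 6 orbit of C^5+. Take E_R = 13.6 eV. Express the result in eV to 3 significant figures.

13.6 eV

For a Coulomb orbit the virial theorem gives K = −E_n.
E_n = −E_R·Z²/n², so K = E_R·Z²/n² = 13.6 × 6²/6² = 13.6 eV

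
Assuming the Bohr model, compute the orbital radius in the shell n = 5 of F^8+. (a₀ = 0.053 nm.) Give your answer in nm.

0.15 nm

r_n = n²a₀/Z = 5² × 0.053 / 9
    = 25 × 0.053 / 9 = 0.15 nm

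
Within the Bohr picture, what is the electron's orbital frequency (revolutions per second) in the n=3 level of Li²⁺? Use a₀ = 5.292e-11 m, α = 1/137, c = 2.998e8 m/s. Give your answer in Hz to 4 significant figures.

r = n²a₀/Z = 1.588e-10 m, v = Zαc/n = 2.188e6 m/s
f = v/(2πr) = 2.194e15 Hz

2.194e15 Hz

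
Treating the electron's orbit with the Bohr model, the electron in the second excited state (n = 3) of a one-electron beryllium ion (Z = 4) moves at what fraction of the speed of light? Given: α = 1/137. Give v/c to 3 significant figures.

v_n = Zαc/n, so v/c = Zα/n = 4 × 0.00730 / 3 = 0.00973

0.00973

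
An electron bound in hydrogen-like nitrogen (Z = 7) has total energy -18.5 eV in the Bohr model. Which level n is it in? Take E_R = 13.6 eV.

6

E_n = −E_R Z²/n² ⇒ n² = E_R Z²/(−E_n) = 13.6 × 7² / 18.5 ≈ 36.02
n = 6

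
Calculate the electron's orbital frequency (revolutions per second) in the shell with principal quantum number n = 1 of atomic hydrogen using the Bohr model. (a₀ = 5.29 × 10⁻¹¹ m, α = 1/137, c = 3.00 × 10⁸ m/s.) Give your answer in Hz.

6.59 × 10¹⁵ Hz

r = n²a₀/Z = 5.29 × 10⁻¹¹ m, v = Zαc/n = 2.19 × 10⁶ m/s
f = v/(2πr) = 6.59 × 10¹⁵ Hz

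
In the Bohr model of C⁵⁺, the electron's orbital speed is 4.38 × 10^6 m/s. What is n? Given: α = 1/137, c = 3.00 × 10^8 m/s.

3

v_n = Zαc/n ⇒ n = Zαc/v = 6 × 0.00730 × 3.00 × 10^8 / 4.38 × 10^6 ≈ 3.00
n = 3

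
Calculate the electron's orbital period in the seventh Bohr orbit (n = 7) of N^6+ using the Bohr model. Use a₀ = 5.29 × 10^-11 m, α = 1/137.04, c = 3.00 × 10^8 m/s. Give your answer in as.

1060 as

r = n²a₀/Z = 7²·5.29 × 10^-11/7 = 3.70 × 10^-10 m
v = Zαc/n = 7·0.00730·3.00 × 10^8/7 = 2.19 × 10^6 m/s
T = 2πr/v = 1.06 × 10^-15 s = 1060 as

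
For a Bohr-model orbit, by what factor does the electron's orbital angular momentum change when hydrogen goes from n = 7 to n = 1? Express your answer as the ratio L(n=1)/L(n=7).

1/7

L = nℏ depends only on n, so L ∝ n.
L(n=1)/L(n=7) = (1/7)^1 = 1/7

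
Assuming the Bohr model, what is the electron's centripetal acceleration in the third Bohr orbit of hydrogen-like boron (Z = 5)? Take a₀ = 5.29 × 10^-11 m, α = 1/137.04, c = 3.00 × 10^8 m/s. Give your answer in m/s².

1.40 × 10^23 m/s²

r = n²a₀/Z = 9.52 × 10^-11 m, v = Zαc/n = 3.65 × 10^6 m/s
a = v²/r = (3.65 × 10^6)² / 9.52 × 10^-11 = 1.40 × 10^23 m/s²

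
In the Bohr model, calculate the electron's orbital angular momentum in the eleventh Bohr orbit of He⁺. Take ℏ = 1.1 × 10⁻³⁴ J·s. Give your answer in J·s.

1.2 × 10⁻³³ J·s

L_n = nℏ = 11 × 1.1 × 10⁻³⁴ = 1.2 × 10⁻³³ J·s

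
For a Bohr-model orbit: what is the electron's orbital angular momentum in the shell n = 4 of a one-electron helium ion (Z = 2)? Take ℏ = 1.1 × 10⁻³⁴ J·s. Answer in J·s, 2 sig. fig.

L_n = nℏ = 4 × 1.1 × 10⁻³⁴ = 4.4 × 10⁻³⁴ J·s

4.4 × 10⁻³⁴ J·s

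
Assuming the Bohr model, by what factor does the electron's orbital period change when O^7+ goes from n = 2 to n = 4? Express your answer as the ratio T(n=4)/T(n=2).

8

T ∝ Z^-2 · n^3; with Z fixed, T ∝ n^3.
T(n=4)/T(n=2) = (4/2)^3 = 8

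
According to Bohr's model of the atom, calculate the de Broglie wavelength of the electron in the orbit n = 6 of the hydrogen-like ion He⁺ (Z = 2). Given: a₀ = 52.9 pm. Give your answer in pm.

The Bohr quantisation condition is nλ = 2πr_n.
r_n = n²a₀/Z = 952 pm
λ = 2πr_n/n = 2π·952/6 = 997 pm

997 pm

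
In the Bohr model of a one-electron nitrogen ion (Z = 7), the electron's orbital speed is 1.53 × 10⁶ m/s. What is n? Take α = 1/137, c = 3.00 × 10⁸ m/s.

v_n = Zαc/n ⇒ n = Zαc/v = 7 × 0.00730 × 3.00 × 10⁸ / 1.53 × 10⁶ ≈ 10.02
n = 10

10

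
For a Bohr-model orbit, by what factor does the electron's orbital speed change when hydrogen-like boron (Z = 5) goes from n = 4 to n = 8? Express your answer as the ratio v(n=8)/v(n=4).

1/2

v ∝ Z^1 · n^-1; with Z fixed, v ∝ n^-1.
v(n=8)/v(n=4) = (8/4)^-1 = 1/2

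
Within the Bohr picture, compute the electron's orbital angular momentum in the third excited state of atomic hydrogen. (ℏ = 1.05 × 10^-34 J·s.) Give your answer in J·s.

4.20 × 10^-34 J·s

L_n = nℏ = 4 × 1.05 × 10^-34 = 4.20 × 10^-34 J·s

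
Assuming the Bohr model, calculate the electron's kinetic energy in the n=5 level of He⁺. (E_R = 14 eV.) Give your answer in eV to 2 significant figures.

For a Coulomb orbit the virial theorem gives K = −E_n.
E_n = −E_R·Z²/n², so K = E_R·Z²/n² = 14 × 2²/5² = 2.2 eV

2.2 eV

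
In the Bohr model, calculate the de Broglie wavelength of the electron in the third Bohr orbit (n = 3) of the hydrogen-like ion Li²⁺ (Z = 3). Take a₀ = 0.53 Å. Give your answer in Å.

The Bohr quantisation condition is nλ = 2πr_n.
r_n = n²a₀/Z = 1.6 Å
λ = 2πr_n/n = 2π·1.6/3 = 3.3 Å

3.3 Å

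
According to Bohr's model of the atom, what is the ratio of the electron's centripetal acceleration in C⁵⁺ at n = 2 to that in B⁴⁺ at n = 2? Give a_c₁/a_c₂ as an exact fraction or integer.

a_c ∝ Z^3 · n^-4
a_c₁/a_c₂ = (6/5)^3 · (2/2)^-4 = 216/125

216/125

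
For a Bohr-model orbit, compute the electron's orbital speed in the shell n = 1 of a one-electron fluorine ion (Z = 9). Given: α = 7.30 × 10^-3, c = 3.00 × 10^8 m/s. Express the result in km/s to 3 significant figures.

v_n = Zαc/n = 9 × 0.00730 × 3.00 × 10^8 / 1
    = 1.97 × 10^4 km/s

1.97 × 10^4 km/s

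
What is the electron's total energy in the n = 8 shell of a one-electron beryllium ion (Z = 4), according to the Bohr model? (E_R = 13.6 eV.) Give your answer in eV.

E_n = −E_R·Z²/n² = −13.6 × 4²/8² = -3.40 eV

-3.40 eV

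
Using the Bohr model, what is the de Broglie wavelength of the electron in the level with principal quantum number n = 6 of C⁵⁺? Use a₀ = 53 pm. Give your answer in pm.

330 pm

The Bohr quantisation condition is nλ = 2πr_n.
r_n = n²a₀/Z = 320 pm
λ = 2πr_n/n = 2π·320/6 = 330 pm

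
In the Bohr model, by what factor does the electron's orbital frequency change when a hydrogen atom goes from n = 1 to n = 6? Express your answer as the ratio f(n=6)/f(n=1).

f ∝ Z^2 · n^-3; with Z fixed, f ∝ n^-3.
f(n=6)/f(n=1) = (6/1)^-3 = 1/216

1/216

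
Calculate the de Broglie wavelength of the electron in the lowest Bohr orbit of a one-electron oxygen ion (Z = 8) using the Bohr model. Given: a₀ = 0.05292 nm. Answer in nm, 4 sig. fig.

0.04156 nm

The Bohr quantisation condition is nλ = 2πr_n.
r_n = n²a₀/Z = 0.006615 nm
λ = 2πr_n/n = 2π·0.006615/1 = 0.04156 nm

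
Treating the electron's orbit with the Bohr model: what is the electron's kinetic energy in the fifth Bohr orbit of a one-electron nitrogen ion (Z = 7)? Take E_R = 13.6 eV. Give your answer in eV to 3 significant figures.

For a Coulomb orbit the virial theorem gives K = −E_n.
E_n = −E_R·Z²/n², so K = E_R·Z²/n² = 13.6 × 7²/5² = 26.7 eV

26.7 eV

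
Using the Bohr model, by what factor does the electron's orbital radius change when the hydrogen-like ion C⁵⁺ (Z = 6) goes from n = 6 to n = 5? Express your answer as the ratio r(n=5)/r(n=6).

r ∝ Z^-1 · n^2; with Z fixed, r ∝ n^2.
r(n=5)/r(n=6) = (5/6)^2 = 25/36

25/36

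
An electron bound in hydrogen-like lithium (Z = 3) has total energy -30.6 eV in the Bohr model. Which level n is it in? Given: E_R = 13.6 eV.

E_n = −E_R Z²/n² ⇒ n² = E_R Z²/(−E_n) = 13.6 × 3² / 30.6 ≈ 4.00
n = 2

2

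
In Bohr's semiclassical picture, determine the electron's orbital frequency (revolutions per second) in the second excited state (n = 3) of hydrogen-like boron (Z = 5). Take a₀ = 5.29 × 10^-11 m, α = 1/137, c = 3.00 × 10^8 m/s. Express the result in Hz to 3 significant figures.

6.10 × 10^15 Hz

r = n²a₀/Z = 9.52 × 10^-11 m, v = Zαc/n = 3.65 × 10^6 m/s
f = v/(2πr) = 6.10 × 10^15 Hz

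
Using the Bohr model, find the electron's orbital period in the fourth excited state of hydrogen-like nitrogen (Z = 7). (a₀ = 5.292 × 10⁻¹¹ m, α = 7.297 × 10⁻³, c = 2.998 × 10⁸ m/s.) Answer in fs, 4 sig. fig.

r = n²a₀/Z = 5²·5.292 × 10⁻¹¹/7 = 1.890 × 10⁻¹⁰ m
v = Zαc/n = 7·0.007297·2.998 × 10⁸/5 = 3.063 × 10⁶ m/s
T = 2πr/v = 3.877 × 10⁻¹⁶ s = 0.3877 fs

0.3877 fs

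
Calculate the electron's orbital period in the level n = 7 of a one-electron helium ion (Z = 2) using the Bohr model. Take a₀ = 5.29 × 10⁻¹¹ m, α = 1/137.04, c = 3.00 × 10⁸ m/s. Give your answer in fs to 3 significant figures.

13.0 fs

r = n²a₀/Z = 7²·5.29 × 10⁻¹¹/2 = 1.30 × 10⁻⁹ m
v = Zαc/n = 2·0.00730·3.00 × 10⁸/7 = 6.25 × 10⁵ m/s
T = 2πr/v = 1.30 × 10⁻¹⁴ s = 13.0 fs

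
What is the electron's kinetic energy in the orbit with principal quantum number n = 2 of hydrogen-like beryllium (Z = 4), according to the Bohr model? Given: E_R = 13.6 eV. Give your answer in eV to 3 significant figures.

54.4 eV

For a Coulomb orbit the virial theorem gives K = −E_n.
E_n = −E_R·Z²/n², so K = E_R·Z²/n² = 13.6 × 4²/2² = 54.4 eV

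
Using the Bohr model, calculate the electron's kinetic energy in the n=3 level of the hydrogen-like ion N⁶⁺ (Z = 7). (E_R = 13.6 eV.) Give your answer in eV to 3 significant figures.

74.0 eV

For a Coulomb orbit the virial theorem gives K = −E_n.
E_n = −E_R·Z²/n², so K = E_R·Z²/n² = 13.6 × 7²/3² = 74.0 eV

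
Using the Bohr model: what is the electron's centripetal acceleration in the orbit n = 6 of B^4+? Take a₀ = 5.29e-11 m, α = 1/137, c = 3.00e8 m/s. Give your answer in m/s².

r = n²a₀/Z = 3.81e-10 m, v = Zαc/n = 1.82e6 m/s
a = v²/r = (1.82e6)² / 3.81e-10 = 8.74e21 m/s²

8.74e21 m/s²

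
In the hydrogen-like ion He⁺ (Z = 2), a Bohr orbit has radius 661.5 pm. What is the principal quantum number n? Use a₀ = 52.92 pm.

r_n = n²a₀/Z ⇒ n² = rZ/a₀ = 661.5 × 2 / 52.92 ≈ 25.00
n = 5

5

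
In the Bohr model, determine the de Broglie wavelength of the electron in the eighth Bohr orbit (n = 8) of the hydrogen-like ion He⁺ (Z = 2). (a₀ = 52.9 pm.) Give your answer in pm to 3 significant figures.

1330 pm

The Bohr quantisation condition is nλ = 2πr_n.
r_n = n²a₀/Z = 1690 pm
λ = 2πr_n/n = 2π·1690/8 = 1330 pm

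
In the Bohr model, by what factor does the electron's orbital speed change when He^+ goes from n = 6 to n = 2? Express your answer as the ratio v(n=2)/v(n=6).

v ∝ Z^1 · n^-1; with Z fixed, v ∝ n^-1.
v(n=2)/v(n=6) = (2/6)^-1 = 3

3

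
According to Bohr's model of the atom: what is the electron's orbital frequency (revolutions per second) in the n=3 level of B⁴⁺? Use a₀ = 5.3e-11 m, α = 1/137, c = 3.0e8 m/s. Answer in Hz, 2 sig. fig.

r = n²a₀/Z = 9.5e-11 m, v = Zαc/n = 3.6e6 m/s
f = v/(2πr) = 6.1e15 Hz

6.1e15 Hz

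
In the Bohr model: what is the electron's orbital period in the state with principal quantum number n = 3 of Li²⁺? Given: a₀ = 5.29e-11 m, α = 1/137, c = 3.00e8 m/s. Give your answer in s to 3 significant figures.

r = n²a₀/Z = 3²·5.29e-11/3 = 1.59e-10 m
v = Zαc/n = 3·0.00730·3.00e8/3 = 2.19e6 m/s
T = 2πr/v = 4.55e-16 s

4.55e-16 s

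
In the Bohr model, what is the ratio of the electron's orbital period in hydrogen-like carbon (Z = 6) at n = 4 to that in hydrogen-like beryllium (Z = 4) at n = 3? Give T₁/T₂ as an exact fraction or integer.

T ∝ Z^-2 · n^3
T₁/T₂ = (6/4)^-2 · (4/3)^3 = 256/243

256/243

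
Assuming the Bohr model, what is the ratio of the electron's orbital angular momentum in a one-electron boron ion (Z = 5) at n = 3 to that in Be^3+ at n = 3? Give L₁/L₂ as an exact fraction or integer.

1

L = nℏ is independent of Z.
L₁/L₂ = n₁/n₂ = 3/3 = 1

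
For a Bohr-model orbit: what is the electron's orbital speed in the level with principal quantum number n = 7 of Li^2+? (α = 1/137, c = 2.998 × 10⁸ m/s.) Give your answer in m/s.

9.379 × 10⁵ m/s

v_n = Zαc/n = 3 × 0.007299 × 2.998 × 10⁸ / 7
    = 9.379 × 10⁵ m/s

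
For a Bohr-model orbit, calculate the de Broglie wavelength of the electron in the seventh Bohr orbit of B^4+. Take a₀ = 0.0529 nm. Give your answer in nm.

0.465 nm

The Bohr quantisation condition is nλ = 2πr_n.
r_n = n²a₀/Z = 0.518 nm
λ = 2πr_n/n = 2π·0.518/7 = 0.465 nm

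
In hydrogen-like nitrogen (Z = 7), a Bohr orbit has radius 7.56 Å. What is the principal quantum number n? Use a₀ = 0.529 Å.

10

r_n = n²a₀/Z ⇒ n² = rZ/a₀ = 7.56 × 7 / 0.529 ≈ 100.04
n = 10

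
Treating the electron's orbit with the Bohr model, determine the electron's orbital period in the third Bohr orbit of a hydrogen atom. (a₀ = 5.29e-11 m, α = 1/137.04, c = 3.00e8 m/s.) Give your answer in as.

r = n²a₀/Z = 3²·5.29e-11/1 = 4.76e-10 m
v = Zαc/n = 1·0.00730·3.00e8/3 = 7.30e5 m/s
T = 2πr/v = 4.10e-15 s = 4100 as

4100 as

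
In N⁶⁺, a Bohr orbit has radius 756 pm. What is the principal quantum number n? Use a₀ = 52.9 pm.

r_n = n²a₀/Z ⇒ n² = rZ/a₀ = 756 × 7 / 52.9 ≈ 100.04
n = 10

10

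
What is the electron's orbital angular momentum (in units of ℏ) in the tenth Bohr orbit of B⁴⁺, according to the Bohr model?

L_n = nℏ, so L/ℏ = n = 10.

10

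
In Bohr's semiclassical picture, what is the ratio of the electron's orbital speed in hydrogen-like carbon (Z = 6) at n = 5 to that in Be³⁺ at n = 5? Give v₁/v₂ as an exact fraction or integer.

v ∝ Z^1 · n^-1
v₁/v₂ = (6/4)^1 · (5/5)^-1 = 3/2

3/2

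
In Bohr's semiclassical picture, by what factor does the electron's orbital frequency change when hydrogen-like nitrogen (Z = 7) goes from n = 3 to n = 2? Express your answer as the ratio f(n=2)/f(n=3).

f ∝ Z^2 · n^-3; with Z fixed, f ∝ n^-3.
f(n=2)/f(n=3) = (2/3)^-3 = 27/8

27/8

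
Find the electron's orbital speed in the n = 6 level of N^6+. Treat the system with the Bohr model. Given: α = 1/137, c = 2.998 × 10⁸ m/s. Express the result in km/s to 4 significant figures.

2553 km/s

v_n = Zαc/n = 7 × 0.007299 × 2.998 × 10⁸ / 6
    = 2553 km/s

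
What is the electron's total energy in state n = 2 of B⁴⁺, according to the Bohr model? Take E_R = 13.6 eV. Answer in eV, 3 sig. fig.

-85.0 eV

E_n = −E_R·Z²/n² = −13.6 × 5²/2² = -85.0 eV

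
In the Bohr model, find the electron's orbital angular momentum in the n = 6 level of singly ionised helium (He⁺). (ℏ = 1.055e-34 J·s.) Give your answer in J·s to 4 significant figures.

L_n = nℏ = 6 × 1.055e-34 = 6.330e-34 J·s

6.330e-34 J·s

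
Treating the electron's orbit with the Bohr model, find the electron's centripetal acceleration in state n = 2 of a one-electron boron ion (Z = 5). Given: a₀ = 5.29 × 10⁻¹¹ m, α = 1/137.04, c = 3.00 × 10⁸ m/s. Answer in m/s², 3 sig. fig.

7.08 × 10²³ m/s²

r = n²a₀/Z = 4.23 × 10⁻¹¹ m, v = Zαc/n = 5.47 × 10⁶ m/s
a = v²/r = (5.47 × 10⁶)² / 4.23 × 10⁻¹¹ = 7.08 × 10²³ m/s²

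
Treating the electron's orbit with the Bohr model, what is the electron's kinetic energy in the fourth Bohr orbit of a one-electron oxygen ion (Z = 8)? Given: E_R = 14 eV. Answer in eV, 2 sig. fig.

For a Coulomb orbit the virial theorem gives K = −E_n.
E_n = −E_R·Z²/n², so K = E_R·Z²/n² = 14 × 8²/4² = 56 eV

56 eV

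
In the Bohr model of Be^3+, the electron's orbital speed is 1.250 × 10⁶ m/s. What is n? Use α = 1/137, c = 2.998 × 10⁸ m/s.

v_n = Zαc/n ⇒ n = Zαc/v = 4 × 0.007299 × 2.998 × 10⁸ / 1.250 × 10⁶ ≈ 7.00
n = 7

7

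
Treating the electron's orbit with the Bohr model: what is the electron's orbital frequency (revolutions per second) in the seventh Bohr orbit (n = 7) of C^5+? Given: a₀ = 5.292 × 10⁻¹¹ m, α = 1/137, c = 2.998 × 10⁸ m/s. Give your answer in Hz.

r = n²a₀/Z = 4.322 × 10⁻¹⁰ m, v = Zαc/n = 1.876 × 10⁶ m/s
f = v/(2πr) = 6.907 × 10¹⁴ Hz

6.907 × 10¹⁴ Hz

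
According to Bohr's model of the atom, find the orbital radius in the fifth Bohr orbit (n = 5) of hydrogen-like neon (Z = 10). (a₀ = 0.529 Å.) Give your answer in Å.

1.32 Å

r_n = n²a₀/Z = 5² × 0.529 / 10
    = 25 × 0.529 / 10 = 1.32 Å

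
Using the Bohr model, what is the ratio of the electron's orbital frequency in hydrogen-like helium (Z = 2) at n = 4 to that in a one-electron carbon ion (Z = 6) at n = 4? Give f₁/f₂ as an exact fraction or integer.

1/9

f ∝ Z^2 · n^-3
f₁/f₂ = (2/6)^2 · (4/4)^-3 = 1/9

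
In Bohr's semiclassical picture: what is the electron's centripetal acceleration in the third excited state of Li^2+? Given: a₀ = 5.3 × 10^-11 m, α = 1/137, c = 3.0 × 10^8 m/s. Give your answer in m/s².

r = n²a₀/Z = 2.8 × 10^-10 m, v = Zαc/n = 1.6 × 10^6 m/s
a = v²/r = (1.6 × 10^6)² / 2.8 × 10^-10 = 9.5 × 10^21 m/s²

9.5 × 10^21 m/s²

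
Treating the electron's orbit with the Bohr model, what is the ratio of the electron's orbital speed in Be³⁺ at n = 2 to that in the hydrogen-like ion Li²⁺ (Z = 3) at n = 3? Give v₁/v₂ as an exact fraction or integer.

v ∝ Z^1 · n^-1
v₁/v₂ = (4/3)^1 · (2/3)^-1 = 2

2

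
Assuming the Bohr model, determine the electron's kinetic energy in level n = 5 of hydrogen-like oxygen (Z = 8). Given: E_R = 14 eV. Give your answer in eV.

For a Coulomb orbit the virial theorem gives K = −E_n.
E_n = −E_R·Z²/n², so K = E_R·Z²/n² = 14 × 8²/5² = 36 eV

36 eV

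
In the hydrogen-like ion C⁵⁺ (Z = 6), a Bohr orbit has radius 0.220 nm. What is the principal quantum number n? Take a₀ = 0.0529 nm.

r_n = n²a₀/Z ⇒ n² = rZ/a₀ = 0.220 × 6 / 0.0529 ≈ 24.95
n = 5

5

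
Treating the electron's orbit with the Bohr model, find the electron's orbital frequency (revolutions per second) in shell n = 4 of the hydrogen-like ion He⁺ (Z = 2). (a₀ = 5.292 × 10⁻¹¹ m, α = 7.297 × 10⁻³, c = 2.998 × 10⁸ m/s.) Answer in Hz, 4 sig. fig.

4.112 × 10¹⁴ Hz

r = n²a₀/Z = 4.234 × 10⁻¹⁰ m, v = Zαc/n = 1.094 × 10⁶ m/s
f = v/(2πr) = 4.112 × 10¹⁴ Hz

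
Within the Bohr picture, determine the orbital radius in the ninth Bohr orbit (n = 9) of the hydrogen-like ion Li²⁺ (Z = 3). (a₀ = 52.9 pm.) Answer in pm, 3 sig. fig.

1430 pm

r_n = n²a₀/Z = 9² × 52.9 / 3
    = 81 × 52.9 / 3 = 1430 pm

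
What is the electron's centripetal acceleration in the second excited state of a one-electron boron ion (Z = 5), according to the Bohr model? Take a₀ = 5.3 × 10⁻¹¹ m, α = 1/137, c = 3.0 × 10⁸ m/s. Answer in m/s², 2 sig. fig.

r = n²a₀/Z = 9.5 × 10⁻¹¹ m, v = Zαc/n = 3.6 × 10⁶ m/s
a = v²/r = (3.6 × 10⁶)² / 9.5 × 10⁻¹¹ = 1.4 × 10²³ m/s²

1.4 × 10²³ m/s²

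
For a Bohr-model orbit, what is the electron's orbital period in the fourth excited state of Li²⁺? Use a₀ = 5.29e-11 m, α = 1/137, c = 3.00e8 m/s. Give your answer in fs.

2.11 fs

r = n²a₀/Z = 5²·5.29e-11/3 = 4.41e-10 m
v = Zαc/n = 3·0.00730·3.00e8/5 = 1.31e6 m/s
T = 2πr/v = 2.11e-15 s = 2.11 fs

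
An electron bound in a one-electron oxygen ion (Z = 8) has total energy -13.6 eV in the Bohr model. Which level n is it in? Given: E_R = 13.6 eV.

E_n = −E_R Z²/n² ⇒ n² = E_R Z²/(−E_n) = 13.6 × 8² / 13.6 ≈ 64.00
n = 8

8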